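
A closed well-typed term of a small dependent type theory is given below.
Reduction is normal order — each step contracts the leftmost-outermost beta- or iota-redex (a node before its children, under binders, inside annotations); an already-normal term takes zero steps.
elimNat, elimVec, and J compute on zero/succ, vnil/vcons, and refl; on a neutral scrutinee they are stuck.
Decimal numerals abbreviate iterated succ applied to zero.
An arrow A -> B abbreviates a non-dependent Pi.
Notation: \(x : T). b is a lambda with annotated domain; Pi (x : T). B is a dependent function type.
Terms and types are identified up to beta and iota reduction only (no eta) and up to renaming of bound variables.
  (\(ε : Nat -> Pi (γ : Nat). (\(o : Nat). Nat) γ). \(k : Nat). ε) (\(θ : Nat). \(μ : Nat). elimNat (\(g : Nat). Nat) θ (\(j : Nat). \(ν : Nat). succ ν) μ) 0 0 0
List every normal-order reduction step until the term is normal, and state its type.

normal-order reduction:
  (\(ε : Nat -> Pi (γ : Nat). (\(o : Nat). Nat) γ). \(k : Nat). ε) (\(θ : Nat). \(μ : Nat). elimNat (\(g : Nat). Nat) θ (\(j : Nat). \(ν : Nat). succ ν) μ) 0 0 0
  ~> (\(ε : Nat). \(γ : Nat). \(o : Nat). elimNat (\(k : Nat). Nat) γ (\(θ : Nat). \(μ : Nat). succ μ) o) 0 0 0
  ~> (\(ε : Nat). \(γ : Nat). elimNat (\(o : Nat). Nat) ε (\(k : Nat). \(θ : Nat). succ θ) γ) 0 0
  ~> (\(ε : Nat). elimNat (\(γ : Nat). Nat) 0 (\(o : Nat). \(k : Nat). succ k) ε) 0
  ~> elimNat (\(ε : Nat). Nat) 0 (\(γ : Nat). \(o : Nat). succ o) 0
  ~> 0
type:
  Nat


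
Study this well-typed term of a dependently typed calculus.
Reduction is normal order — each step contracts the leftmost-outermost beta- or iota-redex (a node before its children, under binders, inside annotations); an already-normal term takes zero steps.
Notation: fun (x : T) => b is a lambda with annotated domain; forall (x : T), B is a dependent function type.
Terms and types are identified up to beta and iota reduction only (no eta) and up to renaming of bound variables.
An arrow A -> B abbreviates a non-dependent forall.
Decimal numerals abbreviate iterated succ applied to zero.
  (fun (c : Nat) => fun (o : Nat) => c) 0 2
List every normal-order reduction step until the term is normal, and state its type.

normal-order reduction:
  (fun (c : Nat) => fun (o : Nat) => c) 0 2
  ~> (fun (c : Nat) => 0) 2
  ~> 0
type:
  Nat


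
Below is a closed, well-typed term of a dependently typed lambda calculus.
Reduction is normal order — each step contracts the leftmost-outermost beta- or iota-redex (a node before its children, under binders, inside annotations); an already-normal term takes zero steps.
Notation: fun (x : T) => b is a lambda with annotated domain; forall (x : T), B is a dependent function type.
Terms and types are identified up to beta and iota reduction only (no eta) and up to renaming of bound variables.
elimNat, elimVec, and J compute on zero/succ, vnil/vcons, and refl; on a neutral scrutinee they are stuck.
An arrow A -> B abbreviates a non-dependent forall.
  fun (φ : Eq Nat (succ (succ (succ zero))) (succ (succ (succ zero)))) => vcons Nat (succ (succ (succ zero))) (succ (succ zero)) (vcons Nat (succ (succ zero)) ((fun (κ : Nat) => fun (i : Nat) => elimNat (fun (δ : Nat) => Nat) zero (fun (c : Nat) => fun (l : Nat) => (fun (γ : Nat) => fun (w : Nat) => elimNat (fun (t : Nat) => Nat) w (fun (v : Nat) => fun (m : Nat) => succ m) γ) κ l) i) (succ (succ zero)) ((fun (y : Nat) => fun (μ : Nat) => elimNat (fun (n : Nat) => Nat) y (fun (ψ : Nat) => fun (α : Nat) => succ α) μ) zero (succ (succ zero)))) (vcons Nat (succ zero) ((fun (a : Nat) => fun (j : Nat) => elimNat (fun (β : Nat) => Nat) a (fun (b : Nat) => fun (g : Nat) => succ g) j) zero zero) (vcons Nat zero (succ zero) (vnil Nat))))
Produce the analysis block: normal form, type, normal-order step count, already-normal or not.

resulting normal form:
  fun (φ : Eq Nat (succ (succ (succ zero))) (succ (succ (succ zero)))) => vcons Nat (succ (succ (succ zero))) (succ (succ zero)) (vcons Nat (succ (succ zero)) (succ (succ (succ (succ zero)))) (vcons Nat (succ zero) zero (vcons Nat zero (succ zero) (vnil Nat))))
the term's type:
  Eq Nat (succ (succ (succ zero))) (succ (succ (succ zero))) -> Vec Nat (succ (succ (succ (succ zero))))
reduction steps (normal order): 30
term was already normal: no
first contracted redex: a beta-redex


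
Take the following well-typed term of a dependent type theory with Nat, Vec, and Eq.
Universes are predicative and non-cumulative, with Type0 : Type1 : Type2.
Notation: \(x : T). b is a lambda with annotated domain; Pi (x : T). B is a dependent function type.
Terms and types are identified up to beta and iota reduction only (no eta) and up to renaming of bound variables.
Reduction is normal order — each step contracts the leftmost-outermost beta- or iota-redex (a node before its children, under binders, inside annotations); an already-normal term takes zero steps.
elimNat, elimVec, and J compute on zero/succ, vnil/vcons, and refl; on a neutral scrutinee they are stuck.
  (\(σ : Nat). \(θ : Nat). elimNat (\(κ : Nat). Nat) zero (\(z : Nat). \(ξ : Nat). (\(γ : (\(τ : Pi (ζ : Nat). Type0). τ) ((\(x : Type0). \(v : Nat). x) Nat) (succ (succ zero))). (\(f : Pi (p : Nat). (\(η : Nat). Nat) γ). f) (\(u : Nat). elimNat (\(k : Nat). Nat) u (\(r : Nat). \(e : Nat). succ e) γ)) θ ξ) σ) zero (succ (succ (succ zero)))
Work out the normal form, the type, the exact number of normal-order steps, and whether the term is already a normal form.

reduced normal form:
  zero
inferred type:
  Nat
steps to reach normal form (normal order): 3
term was already normal: no
first redex: a beta-redex


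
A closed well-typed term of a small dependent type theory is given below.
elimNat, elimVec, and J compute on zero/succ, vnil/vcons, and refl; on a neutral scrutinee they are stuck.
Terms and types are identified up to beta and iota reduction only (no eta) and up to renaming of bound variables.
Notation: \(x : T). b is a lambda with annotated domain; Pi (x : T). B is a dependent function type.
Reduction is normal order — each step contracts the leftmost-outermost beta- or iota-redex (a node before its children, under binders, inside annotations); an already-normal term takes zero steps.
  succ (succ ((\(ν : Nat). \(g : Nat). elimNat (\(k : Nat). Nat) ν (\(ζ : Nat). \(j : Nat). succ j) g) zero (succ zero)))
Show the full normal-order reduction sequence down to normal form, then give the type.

normal-order reduction:
  succ (succ ((\(ν : Nat). \(g : Nat). elimNat (\(k : Nat). Nat) ν (\(ζ : Nat). \(j : Nat). succ j) g) zero (succ zero)))
  ~> succ (succ ((\(ν : Nat). elimNat (\(g : Nat). Nat) zero (\(k : Nat). \(ζ : Nat). succ ζ) ν) (succ zero)))
  ~> succ (succ (elimNat (\(ν : Nat). Nat) zero (\(g : Nat). \(k : Nat). succ k) (succ zero)))
  ~> succ (succ ((\(ν : Nat). \(g : Nat). succ g) zero (elimNat (\(k : Nat). Nat) zero (\(ζ : Nat). \(j : Nat). succ j) zero)))
  ~> succ (succ ((\(ν : Nat). succ ν) (elimNat (\(g : Nat). Nat) zero (\(k : Nat). \(ζ : Nat). succ ζ) zero)))
  ~> succ (succ (succ (elimNat (\(ν : Nat). Nat) zero (\(g : Nat). \(k : Nat). succ k) zero)))
  ~> succ (succ (succ zero))
the term's type:
  Nat


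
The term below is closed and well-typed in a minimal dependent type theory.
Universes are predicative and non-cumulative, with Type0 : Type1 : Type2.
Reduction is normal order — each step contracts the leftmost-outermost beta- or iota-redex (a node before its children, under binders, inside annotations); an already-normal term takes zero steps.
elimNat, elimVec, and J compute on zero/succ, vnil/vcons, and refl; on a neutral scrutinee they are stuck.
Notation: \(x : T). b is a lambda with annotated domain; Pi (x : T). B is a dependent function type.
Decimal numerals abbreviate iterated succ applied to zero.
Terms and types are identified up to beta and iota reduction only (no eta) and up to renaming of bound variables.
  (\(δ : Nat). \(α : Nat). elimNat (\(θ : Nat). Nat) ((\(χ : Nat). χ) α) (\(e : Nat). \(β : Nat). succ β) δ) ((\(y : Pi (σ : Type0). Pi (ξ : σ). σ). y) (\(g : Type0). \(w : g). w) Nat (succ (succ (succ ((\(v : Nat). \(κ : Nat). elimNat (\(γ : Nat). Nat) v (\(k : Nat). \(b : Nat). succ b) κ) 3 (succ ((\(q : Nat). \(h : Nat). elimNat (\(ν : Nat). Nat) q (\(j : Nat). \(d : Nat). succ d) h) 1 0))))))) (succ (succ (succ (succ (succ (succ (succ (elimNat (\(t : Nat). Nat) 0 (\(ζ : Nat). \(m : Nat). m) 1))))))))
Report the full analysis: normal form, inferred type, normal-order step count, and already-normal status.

normal form:
  15
the term's type:
  Nat
steps to reach normal form (normal order): 47
already normal: no
first redex: a beta-redex


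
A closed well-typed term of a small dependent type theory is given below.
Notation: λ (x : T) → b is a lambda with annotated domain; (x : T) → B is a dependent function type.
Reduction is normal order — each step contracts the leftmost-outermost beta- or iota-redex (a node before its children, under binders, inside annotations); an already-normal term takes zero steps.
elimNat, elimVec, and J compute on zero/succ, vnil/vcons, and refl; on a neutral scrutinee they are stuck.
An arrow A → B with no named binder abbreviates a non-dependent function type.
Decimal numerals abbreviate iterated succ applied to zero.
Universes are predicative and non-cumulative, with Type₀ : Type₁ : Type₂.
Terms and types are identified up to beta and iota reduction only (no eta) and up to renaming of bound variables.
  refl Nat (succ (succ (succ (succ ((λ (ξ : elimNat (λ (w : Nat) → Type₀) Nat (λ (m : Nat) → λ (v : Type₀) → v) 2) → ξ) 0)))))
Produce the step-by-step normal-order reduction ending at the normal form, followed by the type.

reduction (normal order):
  refl Nat (succ (succ (succ (succ ((λ (ξ : elimNat (λ (w : Nat) → Type₀) Nat (λ (m : Nat) → λ (v : Type₀) → v) 2) → ξ) 0)))))
  ~> refl Nat 4
type:
  Eq Nat 4 4


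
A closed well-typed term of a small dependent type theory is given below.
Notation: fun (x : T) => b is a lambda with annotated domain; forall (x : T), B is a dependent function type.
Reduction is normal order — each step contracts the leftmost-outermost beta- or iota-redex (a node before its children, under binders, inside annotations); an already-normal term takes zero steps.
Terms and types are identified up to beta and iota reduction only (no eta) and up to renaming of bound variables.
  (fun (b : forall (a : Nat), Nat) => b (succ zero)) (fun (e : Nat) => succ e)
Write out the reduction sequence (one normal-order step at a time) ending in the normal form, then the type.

normal-order reduction:
  (fun (b : forall (a : Nat), Nat) => b (succ zero)) (fun (e : Nat) => succ e)
  ~> (fun (b : Nat) => succ b) (succ zero)
  ~> succ (succ zero)
type:
  Nat


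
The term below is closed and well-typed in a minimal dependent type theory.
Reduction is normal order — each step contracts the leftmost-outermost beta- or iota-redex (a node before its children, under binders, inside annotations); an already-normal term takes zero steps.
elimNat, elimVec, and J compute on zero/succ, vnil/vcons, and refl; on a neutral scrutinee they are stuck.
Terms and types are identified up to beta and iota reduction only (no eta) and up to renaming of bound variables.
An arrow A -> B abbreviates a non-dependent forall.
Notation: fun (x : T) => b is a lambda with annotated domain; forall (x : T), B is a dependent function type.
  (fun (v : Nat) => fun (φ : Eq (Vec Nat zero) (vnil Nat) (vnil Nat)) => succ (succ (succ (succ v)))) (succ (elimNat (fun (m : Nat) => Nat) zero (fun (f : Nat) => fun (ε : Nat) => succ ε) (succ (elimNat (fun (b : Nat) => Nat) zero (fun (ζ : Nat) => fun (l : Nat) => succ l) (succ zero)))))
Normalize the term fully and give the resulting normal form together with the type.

normal form:
  fun (v : Eq (Vec Nat zero) (vnil Nat) (vnil Nat)) => succ (succ (succ (succ (succ (succ (succ zero))))))
the term's type:
  Eq (Vec Nat zero) (vnil Nat) (vnil Nat) -> Nat


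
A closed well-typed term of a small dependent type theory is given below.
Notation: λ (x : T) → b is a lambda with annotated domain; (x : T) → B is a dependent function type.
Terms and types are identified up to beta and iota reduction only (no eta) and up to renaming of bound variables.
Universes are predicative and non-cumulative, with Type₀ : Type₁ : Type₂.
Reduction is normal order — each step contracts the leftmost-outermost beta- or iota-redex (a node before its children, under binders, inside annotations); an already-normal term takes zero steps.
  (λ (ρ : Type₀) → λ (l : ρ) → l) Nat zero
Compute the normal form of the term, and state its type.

resulting normal form:
  zero
inferred type:
  Nat
observation: 2 normal-order steps normalize the term, beginning with a beta-redex.


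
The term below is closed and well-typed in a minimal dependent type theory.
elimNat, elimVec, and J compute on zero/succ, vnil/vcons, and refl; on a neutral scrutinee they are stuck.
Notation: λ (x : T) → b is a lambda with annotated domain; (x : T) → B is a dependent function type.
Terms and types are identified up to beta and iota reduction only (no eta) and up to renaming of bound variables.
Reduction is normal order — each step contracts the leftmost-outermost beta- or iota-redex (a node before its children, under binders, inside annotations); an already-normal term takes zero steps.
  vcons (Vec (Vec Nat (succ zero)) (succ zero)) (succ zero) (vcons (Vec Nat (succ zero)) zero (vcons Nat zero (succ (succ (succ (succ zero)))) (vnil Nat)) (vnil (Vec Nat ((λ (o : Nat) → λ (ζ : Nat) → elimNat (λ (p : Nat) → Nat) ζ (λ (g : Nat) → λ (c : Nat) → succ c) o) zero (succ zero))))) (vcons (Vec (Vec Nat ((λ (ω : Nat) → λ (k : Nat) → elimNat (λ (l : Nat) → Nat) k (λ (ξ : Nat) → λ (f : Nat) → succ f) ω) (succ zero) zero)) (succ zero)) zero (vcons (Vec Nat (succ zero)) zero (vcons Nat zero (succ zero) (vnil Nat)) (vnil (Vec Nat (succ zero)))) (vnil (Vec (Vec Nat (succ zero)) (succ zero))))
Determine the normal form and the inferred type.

normal form:
  vcons (Vec (Vec Nat (succ zero)) (succ zero)) (succ zero) (vcons (Vec Nat (succ zero)) zero (vcons Nat zero (succ (succ (succ (succ zero)))) (vnil Nat)) (vnil (Vec Nat (succ zero)))) (vcons (Vec (Vec Nat (succ zero)) (succ zero)) zero (vcons (Vec Nat (succ zero)) zero (vcons Nat zero (succ zero) (vnil Nat)) (vnil (Vec Nat (succ zero)))) (vnil (Vec (Vec Nat (succ zero)) (succ zero))))
inferred type:
  Vec (Vec (Vec Nat (succ zero)) (succ zero)) (succ (succ zero))


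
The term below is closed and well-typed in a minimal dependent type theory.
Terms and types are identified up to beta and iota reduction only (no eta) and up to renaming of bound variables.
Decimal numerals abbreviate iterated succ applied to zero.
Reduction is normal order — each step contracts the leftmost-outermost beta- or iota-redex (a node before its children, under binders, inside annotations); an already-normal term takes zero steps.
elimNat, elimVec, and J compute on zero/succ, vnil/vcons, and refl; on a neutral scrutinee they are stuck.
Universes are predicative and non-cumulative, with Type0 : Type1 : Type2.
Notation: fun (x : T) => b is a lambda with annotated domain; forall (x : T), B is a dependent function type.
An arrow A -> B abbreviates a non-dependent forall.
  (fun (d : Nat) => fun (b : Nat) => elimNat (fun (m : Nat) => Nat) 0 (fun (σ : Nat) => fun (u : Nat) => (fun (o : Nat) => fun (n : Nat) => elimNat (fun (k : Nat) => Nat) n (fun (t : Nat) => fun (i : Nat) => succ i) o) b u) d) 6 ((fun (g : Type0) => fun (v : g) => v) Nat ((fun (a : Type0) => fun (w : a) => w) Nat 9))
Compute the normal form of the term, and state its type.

reduced normal form:
  54
inferred type:
  Nat
observation: contracting a beta-redex first, the term normalizes in 225 steps.


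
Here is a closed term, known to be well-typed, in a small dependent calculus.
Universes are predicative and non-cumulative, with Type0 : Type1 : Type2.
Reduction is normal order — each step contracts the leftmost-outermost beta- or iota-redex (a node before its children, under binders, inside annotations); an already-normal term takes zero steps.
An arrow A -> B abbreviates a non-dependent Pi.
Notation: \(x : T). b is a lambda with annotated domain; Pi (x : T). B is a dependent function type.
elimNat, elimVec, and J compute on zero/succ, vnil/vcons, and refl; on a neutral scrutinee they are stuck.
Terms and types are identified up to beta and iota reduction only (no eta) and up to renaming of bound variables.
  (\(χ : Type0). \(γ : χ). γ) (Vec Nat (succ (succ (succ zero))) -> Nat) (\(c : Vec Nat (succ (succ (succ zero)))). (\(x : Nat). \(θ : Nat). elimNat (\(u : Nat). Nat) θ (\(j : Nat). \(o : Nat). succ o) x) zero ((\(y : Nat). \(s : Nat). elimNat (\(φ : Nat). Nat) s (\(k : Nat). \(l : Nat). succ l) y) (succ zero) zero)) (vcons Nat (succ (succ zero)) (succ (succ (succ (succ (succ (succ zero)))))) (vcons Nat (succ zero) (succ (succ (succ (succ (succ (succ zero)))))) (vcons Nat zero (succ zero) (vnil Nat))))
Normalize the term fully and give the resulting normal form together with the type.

resulting normal form:
  succ zero
the term's type:
  Nat


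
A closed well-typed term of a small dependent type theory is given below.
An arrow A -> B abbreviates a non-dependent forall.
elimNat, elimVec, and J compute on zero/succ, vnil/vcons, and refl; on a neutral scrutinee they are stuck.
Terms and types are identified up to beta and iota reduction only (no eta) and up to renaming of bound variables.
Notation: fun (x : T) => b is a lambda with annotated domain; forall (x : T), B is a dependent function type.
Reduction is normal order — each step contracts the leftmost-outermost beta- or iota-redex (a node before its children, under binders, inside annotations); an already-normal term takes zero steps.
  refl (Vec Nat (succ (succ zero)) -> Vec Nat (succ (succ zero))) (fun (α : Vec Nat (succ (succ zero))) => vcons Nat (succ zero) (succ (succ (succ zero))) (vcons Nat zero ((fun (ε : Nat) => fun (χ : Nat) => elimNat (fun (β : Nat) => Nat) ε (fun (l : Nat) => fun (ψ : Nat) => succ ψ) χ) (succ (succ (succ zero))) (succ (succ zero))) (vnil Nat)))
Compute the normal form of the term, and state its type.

normal form:
  refl (Vec Nat (succ (succ zero)) -> Vec Nat (succ (succ zero))) (fun (α : Vec Nat (succ (succ zero))) => vcons Nat (succ zero) (succ (succ (succ zero))) (vcons Nat zero (succ (succ (succ (succ (succ zero))))) (vnil Nat)))
the term's type:
  Eq (Vec Nat (succ (succ zero)) -> Vec Nat (succ (succ zero))) (fun (α : Vec Nat (succ (succ zero))) => vcons Nat (succ zero) (succ (succ (succ zero))) (vcons Nat zero (succ (succ (succ (succ (succ zero))))) (vnil Nat))) (fun (ε : Vec Nat (succ (succ zero))) => vcons Nat (succ zero) (succ (succ (succ zero))) (vcons Nat zero (succ (succ (succ (succ (succ zero))))) (vnil Nat)))
observation: normalization takes exactly 9 steps under the normal-order strategy.


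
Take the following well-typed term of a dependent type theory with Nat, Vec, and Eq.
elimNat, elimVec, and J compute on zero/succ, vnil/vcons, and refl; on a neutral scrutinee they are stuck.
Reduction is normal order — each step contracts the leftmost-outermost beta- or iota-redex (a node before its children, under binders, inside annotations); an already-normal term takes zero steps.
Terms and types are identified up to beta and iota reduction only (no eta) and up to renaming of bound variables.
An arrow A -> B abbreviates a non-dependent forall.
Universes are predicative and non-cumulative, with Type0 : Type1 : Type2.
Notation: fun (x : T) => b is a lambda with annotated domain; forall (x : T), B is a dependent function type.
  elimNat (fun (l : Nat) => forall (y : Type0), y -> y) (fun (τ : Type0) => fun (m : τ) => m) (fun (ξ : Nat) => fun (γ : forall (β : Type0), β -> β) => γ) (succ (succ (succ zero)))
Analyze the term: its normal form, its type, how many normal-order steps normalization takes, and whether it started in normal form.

normal form:
  fun (l : Type0) => fun (y : l) => y
inferred type:
  forall (l : Type0), l -> l
normal-order step count: 10
already normal: no
first redex: an elimNat iota-redex


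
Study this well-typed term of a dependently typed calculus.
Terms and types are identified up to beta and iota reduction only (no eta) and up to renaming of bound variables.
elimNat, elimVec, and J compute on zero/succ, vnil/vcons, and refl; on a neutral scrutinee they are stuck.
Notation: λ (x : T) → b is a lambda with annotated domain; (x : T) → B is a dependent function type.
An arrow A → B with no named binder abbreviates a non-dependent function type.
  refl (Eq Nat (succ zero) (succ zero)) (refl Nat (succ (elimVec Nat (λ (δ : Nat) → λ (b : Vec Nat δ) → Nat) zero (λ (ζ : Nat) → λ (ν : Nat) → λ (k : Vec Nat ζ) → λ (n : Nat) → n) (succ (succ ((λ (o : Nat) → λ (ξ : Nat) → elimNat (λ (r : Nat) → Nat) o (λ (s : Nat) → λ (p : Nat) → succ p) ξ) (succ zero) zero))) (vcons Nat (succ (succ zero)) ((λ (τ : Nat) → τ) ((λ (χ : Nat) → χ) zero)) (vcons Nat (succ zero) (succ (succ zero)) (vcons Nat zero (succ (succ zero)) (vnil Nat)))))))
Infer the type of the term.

the term's type:
  Eq (Eq Nat (succ zero) (succ zero)) (refl Nat (succ zero)) (refl Nat (succ zero))


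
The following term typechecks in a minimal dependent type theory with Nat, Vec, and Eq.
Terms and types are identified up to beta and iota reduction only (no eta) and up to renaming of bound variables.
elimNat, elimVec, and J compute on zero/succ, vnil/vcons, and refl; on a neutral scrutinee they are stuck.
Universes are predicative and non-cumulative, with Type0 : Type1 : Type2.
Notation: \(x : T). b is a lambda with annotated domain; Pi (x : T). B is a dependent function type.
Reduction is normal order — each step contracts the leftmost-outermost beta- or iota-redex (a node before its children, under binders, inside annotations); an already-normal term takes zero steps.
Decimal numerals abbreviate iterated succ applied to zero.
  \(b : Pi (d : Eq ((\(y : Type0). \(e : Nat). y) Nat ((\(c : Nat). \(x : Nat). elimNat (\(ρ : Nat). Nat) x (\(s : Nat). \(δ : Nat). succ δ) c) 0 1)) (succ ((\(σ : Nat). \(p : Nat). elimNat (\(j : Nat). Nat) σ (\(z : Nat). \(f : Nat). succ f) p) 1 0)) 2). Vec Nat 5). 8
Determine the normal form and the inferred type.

normal form:
  \(b : Pi (d : Eq Nat 2 2). Vec Nat 5). 8
inferred type:
  Pi (b : Pi (d : Eq Nat 2 2). Vec Nat 5). Nat
observation: reduction starts at a beta-redex, and 5 normal-order steps reach the normal form.


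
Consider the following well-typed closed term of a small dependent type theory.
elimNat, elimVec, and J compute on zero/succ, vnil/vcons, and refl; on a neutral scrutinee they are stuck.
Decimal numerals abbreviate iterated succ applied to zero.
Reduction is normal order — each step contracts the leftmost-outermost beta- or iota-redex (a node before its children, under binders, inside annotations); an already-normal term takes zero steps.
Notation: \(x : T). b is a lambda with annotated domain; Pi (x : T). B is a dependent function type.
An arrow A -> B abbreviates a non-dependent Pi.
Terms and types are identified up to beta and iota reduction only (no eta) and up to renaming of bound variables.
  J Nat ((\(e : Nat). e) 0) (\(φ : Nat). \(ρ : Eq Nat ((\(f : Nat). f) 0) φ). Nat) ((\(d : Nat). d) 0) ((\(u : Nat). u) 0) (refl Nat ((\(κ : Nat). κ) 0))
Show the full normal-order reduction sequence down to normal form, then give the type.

normal-order reduction sequence:
  J Nat ((\(e : Nat). e) 0) (\(φ : Nat). \(ρ : Eq Nat ((\(f : Nat). f) 0) φ). Nat) ((\(d : Nat). d) 0) ((\(u : Nat). u) 0) (refl Nat ((\(κ : Nat). κ) 0))
  ~> (\(e : Nat). e) 0
  ~> 0
inferred type:
  Nat


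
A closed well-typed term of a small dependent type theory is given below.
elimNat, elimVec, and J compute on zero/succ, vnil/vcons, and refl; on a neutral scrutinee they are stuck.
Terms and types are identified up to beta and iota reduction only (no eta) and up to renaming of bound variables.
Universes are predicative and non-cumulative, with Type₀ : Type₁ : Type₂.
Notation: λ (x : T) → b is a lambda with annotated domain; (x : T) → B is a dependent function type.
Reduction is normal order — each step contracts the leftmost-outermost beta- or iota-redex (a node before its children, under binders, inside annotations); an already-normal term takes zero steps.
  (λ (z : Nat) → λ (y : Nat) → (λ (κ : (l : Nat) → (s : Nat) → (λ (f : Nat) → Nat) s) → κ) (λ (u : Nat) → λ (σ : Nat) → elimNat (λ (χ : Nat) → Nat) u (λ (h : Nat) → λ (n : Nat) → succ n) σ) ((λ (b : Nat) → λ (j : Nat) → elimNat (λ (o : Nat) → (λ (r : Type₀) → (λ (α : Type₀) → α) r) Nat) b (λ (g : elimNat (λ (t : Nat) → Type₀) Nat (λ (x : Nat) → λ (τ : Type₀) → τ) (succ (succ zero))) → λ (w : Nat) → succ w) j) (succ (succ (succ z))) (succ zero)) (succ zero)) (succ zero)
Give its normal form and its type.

reduced normal form:
  λ (z : Nat) → succ (succ (succ (succ (succ (succ zero)))))
the term's type:
  (z : Nat) → Nat


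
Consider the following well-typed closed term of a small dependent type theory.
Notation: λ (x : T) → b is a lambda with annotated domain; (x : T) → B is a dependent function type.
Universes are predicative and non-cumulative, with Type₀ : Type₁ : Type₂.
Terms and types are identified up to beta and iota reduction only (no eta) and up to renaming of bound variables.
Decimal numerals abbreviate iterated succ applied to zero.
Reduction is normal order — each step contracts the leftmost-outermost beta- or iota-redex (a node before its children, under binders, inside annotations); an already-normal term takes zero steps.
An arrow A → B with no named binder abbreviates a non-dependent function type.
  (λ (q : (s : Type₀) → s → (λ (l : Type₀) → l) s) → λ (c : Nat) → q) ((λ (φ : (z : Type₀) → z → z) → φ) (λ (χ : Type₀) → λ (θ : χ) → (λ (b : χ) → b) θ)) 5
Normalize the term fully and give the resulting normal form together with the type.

reduced normal form:
  λ (q : Type₀) → λ (s : q) → s
inferred type:
  (q : Type₀) → q → q


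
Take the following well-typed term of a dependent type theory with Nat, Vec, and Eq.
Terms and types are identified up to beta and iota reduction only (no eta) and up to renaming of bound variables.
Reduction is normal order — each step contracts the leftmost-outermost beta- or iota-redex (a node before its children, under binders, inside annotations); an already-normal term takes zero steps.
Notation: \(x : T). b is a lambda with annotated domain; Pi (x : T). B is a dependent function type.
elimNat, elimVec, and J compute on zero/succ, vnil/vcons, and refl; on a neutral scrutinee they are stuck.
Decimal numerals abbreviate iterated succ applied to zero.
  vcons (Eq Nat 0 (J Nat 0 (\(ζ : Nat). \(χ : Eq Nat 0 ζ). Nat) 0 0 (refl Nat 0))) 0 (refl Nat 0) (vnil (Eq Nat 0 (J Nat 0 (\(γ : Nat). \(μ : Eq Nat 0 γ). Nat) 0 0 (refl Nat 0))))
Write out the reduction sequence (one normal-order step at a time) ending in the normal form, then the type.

normal-order reduction sequence:
  vcons (Eq Nat 0 (J Nat 0 (\(ζ : Nat). \(χ : Eq Nat 0 ζ). Nat) 0 0 (refl Nat 0))) 0 (refl Nat 0) (vnil (Eq Nat 0 (J Nat 0 (\(γ : Nat). \(μ : Eq Nat 0 γ). Nat) 0 0 (refl Nat 0))))
  ~> vcons (Eq Nat 0 0) 0 (refl Nat 0) (vnil (Eq Nat 0 (J Nat 0 (\(ζ : Nat). \(χ : Eq Nat 0 ζ). Nat) 0 0 (refl Nat 0))))
  ~> vcons (Eq Nat 0 0) 0 (refl Nat 0) (vnil (Eq Nat 0 0))
inferred type:
  Vec (Eq Nat 0 0) 1


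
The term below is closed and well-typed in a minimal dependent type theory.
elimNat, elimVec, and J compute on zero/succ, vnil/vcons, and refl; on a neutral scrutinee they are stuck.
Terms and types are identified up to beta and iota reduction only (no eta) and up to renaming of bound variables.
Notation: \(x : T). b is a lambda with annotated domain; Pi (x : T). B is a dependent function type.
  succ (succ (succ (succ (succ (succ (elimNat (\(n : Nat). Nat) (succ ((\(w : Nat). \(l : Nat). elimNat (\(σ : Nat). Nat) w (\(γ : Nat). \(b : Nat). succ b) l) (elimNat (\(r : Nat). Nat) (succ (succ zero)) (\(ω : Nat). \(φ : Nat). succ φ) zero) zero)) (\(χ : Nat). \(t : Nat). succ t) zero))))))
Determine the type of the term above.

the term's type:
  Nat


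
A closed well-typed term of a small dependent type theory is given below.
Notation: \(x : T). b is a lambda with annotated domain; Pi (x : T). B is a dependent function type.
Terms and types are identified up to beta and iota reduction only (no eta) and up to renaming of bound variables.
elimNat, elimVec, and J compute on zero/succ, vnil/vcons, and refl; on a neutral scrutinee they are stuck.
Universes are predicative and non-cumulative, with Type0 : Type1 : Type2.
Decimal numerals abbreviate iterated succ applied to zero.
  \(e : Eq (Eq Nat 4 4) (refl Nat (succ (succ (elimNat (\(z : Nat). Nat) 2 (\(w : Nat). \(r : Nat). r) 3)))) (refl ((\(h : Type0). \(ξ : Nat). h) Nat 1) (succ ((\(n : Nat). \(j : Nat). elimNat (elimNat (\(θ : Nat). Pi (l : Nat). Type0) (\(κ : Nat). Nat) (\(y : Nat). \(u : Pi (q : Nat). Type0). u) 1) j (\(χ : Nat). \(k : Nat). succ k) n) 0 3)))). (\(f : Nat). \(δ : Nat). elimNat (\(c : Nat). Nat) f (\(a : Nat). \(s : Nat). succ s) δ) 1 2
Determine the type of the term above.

the term's type:
  Pi (e : Eq (Eq Nat 4 4) (refl Nat 4) (refl Nat 4)). Nat


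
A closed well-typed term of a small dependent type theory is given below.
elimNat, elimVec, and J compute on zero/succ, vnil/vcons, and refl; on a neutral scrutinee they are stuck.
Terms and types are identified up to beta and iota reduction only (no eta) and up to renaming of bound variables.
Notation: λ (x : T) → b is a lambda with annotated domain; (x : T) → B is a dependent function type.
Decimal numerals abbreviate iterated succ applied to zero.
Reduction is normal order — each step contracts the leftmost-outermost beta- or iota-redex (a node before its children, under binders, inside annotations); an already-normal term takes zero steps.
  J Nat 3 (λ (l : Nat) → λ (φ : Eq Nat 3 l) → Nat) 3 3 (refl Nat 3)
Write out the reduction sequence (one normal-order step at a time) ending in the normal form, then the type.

normal-order reduction sequence:
  J Nat 3 (λ (l : Nat) → λ (φ : Eq Nat 3 l) → Nat) 3 3 (refl Nat 3)
  ~> 3
inferred type:
  Nat


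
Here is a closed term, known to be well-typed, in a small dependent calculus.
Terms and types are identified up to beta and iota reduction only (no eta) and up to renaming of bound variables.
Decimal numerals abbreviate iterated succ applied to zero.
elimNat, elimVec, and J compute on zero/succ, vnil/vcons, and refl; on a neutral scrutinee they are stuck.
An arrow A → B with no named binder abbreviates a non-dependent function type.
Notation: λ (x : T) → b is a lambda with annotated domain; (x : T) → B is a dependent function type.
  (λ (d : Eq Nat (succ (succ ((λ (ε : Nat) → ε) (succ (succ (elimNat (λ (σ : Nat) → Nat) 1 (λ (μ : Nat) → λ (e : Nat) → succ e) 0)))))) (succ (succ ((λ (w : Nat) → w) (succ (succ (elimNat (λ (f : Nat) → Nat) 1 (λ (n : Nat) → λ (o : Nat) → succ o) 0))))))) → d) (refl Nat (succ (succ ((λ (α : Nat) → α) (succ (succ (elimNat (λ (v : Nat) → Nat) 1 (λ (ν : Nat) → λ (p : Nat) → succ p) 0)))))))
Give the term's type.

the term's type:
  Eq Nat 5 5


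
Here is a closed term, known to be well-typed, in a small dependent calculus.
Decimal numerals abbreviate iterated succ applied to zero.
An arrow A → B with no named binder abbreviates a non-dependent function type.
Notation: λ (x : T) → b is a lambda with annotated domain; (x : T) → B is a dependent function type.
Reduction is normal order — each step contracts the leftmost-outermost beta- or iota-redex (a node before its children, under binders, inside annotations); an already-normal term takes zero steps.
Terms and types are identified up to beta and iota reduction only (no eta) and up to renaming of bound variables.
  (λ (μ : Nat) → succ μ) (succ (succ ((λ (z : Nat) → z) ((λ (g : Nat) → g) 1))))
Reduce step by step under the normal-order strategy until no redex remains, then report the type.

normal-order reduction:
  (λ (μ : Nat) → succ μ) (succ (succ ((λ (z : Nat) → z) ((λ (g : Nat) → g) 1))))
  ~> succ (succ (succ ((λ (μ : Nat) → μ) ((λ (z : Nat) → z) 1))))
  ~> succ (succ (succ ((λ (μ : Nat) → μ) 1)))
  ~> 4
the term's type:
  Nat


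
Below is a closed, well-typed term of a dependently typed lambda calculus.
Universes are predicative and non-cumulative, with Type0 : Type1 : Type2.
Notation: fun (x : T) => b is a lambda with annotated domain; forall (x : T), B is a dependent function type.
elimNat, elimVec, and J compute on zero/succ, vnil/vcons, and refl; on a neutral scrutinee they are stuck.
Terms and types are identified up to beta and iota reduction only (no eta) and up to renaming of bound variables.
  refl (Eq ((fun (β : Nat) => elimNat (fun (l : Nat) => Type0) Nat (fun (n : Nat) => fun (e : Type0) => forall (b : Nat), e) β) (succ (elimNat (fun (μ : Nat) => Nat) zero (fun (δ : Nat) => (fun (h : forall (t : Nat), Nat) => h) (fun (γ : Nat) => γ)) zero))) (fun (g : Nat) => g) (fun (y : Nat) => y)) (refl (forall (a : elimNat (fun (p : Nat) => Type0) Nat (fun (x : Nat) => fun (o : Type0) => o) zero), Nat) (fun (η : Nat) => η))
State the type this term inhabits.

inferred type:
  Eq (Eq (forall (β : Nat), Nat) (fun (l : Nat) => l) (fun (n : Nat) => n)) (refl (forall (e : Nat), Nat) (fun (b : Nat) => b)) (refl (forall (μ : Nat), Nat) (fun (δ : Nat) => δ))


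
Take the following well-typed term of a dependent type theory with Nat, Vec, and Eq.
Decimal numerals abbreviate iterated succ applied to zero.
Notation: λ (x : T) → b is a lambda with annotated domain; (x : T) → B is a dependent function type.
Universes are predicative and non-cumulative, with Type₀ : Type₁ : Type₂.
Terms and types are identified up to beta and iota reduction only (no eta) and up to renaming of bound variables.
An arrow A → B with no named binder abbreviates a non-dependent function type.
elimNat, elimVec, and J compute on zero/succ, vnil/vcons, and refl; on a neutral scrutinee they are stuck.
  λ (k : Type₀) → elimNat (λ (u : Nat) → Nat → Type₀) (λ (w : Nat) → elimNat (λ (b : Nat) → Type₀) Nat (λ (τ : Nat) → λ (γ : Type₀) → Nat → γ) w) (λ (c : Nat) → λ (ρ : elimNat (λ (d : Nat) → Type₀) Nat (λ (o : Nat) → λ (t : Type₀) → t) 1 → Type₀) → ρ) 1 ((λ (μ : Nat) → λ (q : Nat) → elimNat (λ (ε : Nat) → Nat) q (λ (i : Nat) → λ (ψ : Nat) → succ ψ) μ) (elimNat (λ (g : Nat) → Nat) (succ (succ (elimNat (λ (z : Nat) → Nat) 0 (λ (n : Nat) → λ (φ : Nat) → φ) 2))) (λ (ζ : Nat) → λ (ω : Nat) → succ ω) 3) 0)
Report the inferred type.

type:
  Type₀ → Type₀


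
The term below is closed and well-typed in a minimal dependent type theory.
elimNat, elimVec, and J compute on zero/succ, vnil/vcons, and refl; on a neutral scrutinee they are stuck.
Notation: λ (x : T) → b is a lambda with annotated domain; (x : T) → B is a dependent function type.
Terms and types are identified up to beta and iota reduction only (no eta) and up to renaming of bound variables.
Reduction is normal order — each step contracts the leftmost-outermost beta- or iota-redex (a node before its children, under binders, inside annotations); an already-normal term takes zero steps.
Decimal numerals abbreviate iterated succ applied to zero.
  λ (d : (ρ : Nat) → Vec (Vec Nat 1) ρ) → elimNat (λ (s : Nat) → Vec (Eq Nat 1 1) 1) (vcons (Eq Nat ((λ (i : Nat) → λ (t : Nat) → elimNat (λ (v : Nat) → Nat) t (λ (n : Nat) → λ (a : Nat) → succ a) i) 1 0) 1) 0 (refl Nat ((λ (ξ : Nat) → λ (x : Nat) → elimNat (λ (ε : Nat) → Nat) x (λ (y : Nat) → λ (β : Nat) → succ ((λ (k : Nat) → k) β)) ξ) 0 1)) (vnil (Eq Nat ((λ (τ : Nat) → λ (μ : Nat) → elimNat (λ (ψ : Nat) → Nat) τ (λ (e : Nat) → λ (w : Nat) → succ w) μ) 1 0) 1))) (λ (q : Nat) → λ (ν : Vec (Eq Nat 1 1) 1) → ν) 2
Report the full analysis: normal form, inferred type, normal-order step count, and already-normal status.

reduced normal form:
  λ (d : (ρ : Nat) → Vec (Vec Nat 1) ρ) → vcons (Eq Nat 1 1) 0 (refl Nat 1) (vnil (Eq Nat 1 1))
type:
  (d : (ρ : Nat) → Vec (Vec Nat 1) ρ) → Vec (Eq Nat 1 1) 1
reduction steps (normal order): 19
term was already normal: no
first contracted redex: an elimNat iota-redex


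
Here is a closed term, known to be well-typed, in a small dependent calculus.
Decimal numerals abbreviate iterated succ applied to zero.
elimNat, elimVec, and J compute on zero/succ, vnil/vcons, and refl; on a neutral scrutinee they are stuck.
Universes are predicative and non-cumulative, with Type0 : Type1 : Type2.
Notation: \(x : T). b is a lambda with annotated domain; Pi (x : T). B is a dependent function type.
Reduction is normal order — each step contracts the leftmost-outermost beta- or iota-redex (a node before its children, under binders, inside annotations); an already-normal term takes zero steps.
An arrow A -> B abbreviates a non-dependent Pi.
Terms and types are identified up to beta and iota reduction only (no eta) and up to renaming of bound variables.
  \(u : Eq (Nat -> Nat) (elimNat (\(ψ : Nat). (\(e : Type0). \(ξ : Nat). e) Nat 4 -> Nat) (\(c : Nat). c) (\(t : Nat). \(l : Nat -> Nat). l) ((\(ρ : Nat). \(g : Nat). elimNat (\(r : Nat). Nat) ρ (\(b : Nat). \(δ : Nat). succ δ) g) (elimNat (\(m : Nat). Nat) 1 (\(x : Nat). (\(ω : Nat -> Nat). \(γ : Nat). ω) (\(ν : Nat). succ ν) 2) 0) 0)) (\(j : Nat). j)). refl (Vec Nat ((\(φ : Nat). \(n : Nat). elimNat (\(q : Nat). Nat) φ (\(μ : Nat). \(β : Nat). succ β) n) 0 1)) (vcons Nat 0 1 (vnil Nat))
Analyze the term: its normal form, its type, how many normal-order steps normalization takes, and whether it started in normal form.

normal form:
  \(u : Eq (Nat -> Nat) (\(ψ : Nat). ψ) (\(e : Nat). e)). refl (Vec Nat 1) (vcons Nat 0 1 (vnil Nat))
inferred type:
  Eq (Nat -> Nat) (\(u : Nat). u) (\(ψ : Nat). ψ) -> Eq (Vec Nat 1) (vcons Nat 0 1 (vnil Nat)) (vcons Nat 0 1 (vnil Nat))
reduction steps (normal order): 16
term was already normal: no
first contracted redex: a beta-redex


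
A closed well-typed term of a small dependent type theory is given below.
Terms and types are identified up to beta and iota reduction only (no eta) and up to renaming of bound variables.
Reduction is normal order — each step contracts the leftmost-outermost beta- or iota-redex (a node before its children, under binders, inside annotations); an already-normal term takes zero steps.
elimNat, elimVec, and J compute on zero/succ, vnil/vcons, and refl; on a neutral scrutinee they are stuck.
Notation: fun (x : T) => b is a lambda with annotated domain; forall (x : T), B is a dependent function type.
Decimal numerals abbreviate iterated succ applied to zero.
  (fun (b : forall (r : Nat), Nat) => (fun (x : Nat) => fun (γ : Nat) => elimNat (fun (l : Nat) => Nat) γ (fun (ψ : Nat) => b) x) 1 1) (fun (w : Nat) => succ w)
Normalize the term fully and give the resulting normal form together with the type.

reduced normal form:
  2
type:
  Nat
observation: contracting a beta-redex first, the term normalizes in 7 steps.


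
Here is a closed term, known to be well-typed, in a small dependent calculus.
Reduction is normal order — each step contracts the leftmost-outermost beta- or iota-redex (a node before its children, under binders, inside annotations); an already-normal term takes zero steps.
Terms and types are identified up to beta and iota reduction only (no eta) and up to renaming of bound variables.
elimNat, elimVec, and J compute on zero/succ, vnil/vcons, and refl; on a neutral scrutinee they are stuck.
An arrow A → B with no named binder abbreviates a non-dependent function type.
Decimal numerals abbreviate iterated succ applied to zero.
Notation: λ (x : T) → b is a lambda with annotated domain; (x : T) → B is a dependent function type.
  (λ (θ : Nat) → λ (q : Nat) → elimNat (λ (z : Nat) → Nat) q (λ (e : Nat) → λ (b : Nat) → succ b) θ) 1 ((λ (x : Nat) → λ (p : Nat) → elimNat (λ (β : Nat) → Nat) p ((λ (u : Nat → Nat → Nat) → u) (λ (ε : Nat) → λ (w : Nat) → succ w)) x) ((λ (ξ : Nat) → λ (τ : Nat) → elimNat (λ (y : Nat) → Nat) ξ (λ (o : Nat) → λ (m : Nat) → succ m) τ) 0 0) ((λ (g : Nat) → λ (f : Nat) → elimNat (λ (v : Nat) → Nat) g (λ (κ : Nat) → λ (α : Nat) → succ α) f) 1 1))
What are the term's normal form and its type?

resulting normal form:
  3
the term's type:
  Nat
observation: normalization takes exactly 19 steps under the normal-order strategy.
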